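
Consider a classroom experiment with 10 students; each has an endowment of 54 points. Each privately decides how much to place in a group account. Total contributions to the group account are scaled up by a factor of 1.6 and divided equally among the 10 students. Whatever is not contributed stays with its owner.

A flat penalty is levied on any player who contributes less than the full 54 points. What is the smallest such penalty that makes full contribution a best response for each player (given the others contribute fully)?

Given the others contribute fully, the best deviation is to contribute 0 (any partial contribution still incurs the fine and gives up units whose private return 0.1600 is below 1).
Deviating from 54 to 0 saves 54 points but forfeits the deviator's share of the drop in the group account: 1.6/10 × 54 = 8.64.
So the deviation gain is 54 − 8.64 = 45.36, and the fine must be at least 45.36 points to wipe it out.

45.36 points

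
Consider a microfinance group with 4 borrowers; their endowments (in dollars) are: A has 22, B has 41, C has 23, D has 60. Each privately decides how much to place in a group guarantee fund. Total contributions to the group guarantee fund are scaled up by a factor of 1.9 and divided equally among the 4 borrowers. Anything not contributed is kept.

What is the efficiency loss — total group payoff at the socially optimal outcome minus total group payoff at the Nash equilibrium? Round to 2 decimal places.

The private return per contributed unit is 1.9/4 = 0.4750 < 1 for every player regardless of endowment, so the Nash equilibrium is zero contribution and the group total is Σ E_j = 22 + 41 + 23 + 60 = 146.
Each contributed unit returns 1.900 to the group, so the social optimum is full contribution by everyone: group total = 1.900 × 146 = 277.40.
Efficiency loss = (1.900 − 1) × 146 = 131.40.

131.40 dollars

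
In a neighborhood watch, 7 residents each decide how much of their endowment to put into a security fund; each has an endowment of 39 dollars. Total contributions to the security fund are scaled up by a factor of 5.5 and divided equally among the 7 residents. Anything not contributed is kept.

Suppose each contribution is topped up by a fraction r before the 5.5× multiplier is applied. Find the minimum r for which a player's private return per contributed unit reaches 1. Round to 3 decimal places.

With matching at rate r, one contributed unit becomes (1 + r) in the security fund and returns 5.5 × (1 + r) / 7 to the contributor.
Setting this equal to 1: 1 + r = 7/5.5 = 1.2727.
So the minimum matching rate is r = 1.2727 − 1 = 0.273.

0.273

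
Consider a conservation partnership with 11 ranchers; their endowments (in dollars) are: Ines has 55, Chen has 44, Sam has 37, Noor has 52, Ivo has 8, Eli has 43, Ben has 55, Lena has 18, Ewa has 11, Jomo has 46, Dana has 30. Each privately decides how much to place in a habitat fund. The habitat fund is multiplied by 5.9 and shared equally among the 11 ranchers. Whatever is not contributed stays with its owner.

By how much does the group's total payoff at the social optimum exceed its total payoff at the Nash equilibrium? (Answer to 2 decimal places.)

1955.10 dollars

The private return per contributed unit is 5.9/11 = 0.5364 < 1 for every player regardless of endowment, so the Nash equilibrium is zero contribution and the group total is Σ E_j = 55 + 44 + 37 + 52 + 8 + 43 + 55 + 18 + 11 + 46 + 30 = 399.
Each contributed unit returns 5.900 to the group, so the social optimum is full contribution by everyone: group total = 5.900 × 399 = 2354.10.
Efficiency loss = (5.900 − 1) × 399 = 1955.10.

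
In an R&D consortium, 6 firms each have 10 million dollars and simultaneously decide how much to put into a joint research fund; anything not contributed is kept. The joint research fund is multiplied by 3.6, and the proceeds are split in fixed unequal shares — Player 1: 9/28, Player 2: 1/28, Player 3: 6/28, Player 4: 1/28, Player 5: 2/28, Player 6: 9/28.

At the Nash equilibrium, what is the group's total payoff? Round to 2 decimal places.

112.00 million dollars

Each unit j contributes comes back to j as 3.6 × (j's share), so j prefers to contribute only if that share exceeds 1/3.6 = 0.2778; otherwise keeping the unit dominates.
Player 1 and Player 6 are above the threshold, contributing 10 each; the remaining 4 contribute 0. Total contributed: 20.
The joint research fund pays out 3.6 × 20 = 72.00 in total (split across the unequal shares, but the aggregate is all that matters for the group sum).
The 4 free-riders keep 10 each, adding 40. Group total = 40 + 72.00 = 112.00.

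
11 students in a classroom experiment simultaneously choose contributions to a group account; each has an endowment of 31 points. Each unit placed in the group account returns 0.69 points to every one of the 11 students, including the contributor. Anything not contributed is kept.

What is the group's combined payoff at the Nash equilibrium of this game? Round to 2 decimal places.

341.00 points

The private return per contributed unit is 0.69 < 1, so contributing 0 is dominant for every player. At the Nash equilibrium everyone keeps their 31, and the group total is 11 × 31 = 341.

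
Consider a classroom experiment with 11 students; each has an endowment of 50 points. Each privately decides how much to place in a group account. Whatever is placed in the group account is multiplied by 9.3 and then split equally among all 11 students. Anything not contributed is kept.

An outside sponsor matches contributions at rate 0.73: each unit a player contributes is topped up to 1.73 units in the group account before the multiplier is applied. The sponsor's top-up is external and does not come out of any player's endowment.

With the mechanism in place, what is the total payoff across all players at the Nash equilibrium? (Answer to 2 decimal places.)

8848.95 points

With the mechanism, a contributed unit returns 9.3 × 1.73 / 11 = 1.4626 per unit of net cost to the contributor — now above 1 — so contributing fully is weakly dominant for every player.
At the Nash equilibrium everyone contributes 50. Group total payoff = 9.3 × 1.73 × 550 = 8848.95.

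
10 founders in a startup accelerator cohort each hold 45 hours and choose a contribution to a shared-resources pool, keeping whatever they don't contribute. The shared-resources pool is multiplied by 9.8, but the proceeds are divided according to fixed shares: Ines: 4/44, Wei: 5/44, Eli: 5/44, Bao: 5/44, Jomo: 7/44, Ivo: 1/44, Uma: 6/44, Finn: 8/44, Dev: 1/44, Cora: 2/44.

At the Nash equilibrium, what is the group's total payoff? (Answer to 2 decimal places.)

Player j's private return per contributed unit is 9.8 × (j's share). Contributing is weakly dominant for j when that share is at least 1/9.8 = 0.1020, and contributing 0 is dominant otherwise.
The shares above 0.1020 belong to Wei, Eli, Bao, Jomo, Uma and Finn, contributing 45 each; the remaining 4 contribute 0. Total contributed: 270.
The shared-resources pool pays out 9.8 × 270 = 2646.00 in total (split across the unequal shares, but the aggregate is all that matters for the group sum).
The 4 free-riders keep 45 each, adding 180. Group total = 180 + 2646.00 = 2826.00.

2826.00 hours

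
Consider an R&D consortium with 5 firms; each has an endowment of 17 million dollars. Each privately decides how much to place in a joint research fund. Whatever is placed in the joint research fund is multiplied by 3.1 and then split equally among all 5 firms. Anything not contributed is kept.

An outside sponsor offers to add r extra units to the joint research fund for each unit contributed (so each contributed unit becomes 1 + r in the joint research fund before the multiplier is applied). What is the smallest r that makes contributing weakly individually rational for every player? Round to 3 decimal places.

0.613

With matching at rate r, one contributed unit becomes (1 + r) in the joint research fund and returns 3.1 × (1 + r) / 5 to the contributor.
Setting this equal to 1: 1 + r = 5/3.1 = 1.6129.
So the minimum matching rate is r = 1.6129 − 1 = 0.613.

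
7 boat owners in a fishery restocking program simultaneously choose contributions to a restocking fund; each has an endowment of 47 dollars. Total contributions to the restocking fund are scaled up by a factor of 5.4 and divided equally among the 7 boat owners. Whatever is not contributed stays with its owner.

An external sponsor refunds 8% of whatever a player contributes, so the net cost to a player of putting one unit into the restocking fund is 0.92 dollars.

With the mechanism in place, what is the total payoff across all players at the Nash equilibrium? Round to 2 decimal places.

The effective private return is (5.4/7) / 0.92 = 0.8385, which is still under 1, so the mechanism doesn't change anyone's dominant strategy: zero contribution.
At the Nash equilibrium no one contributes; group total payoff = 7 × 47 = 329.

329.00 dollars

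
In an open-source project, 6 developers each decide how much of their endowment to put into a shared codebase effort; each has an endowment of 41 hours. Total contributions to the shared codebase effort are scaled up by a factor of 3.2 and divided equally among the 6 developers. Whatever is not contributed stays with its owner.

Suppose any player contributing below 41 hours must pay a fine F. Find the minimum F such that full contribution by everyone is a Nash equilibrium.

19.13 hours

Given the others contribute fully, the best deviation is to contribute 0 (any partial contribution still incurs the fine and gives up units whose private return 0.5333 is below 1).
Deviating from 41 to 0 saves 41 hours but forfeits the deviator's share of the drop in the shared codebase effort: 3.2/6 × 41 = 21.87.
So the deviation gain is 41 − 21.87 = 19.13, and the fine must be at least 19.13 hours to wipe it out.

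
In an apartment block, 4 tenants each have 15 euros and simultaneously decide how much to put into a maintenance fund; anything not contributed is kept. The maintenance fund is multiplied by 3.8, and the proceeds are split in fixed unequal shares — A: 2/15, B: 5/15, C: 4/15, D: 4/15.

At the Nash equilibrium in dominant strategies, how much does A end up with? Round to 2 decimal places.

37.80 euros

Each unit j contributes comes back to j as 3.8 × (j's share), so j prefers to contribute only if that share exceeds 1/3.8 = 0.2632; otherwise keeping the unit dominates.
The shares above 0.2632 belong to B, C and D, contributing 15 each; the remaining 1 contribute 0. Total contributed: 45.
A keeps 15 and receives 3.8 × 45 × 2/15 = 22.80 from the maintenance fund, for a payoff of 37.80.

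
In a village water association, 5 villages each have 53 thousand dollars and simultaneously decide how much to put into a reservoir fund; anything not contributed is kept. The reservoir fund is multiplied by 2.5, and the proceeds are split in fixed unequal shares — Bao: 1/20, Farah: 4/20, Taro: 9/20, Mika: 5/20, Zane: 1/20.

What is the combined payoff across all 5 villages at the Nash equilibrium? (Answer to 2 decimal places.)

344.50 thousand dollars

Player j's private return per contributed unit is 2.5 × (j's share). Contributing is weakly dominant for j when that share is at least 1/2.5 = 0.4000, and contributing 0 is dominant otherwise.
Taro alone (share 9/20) is above the threshold, contributing 53; the remaining 4 contribute 0. Total contributed: 53.
The reservoir fund pays out 2.5 × 53 = 132.50 in total (split across the unequal shares, but the aggregate is all that matters for the group sum).
The 4 free-riders keep 53 each, adding 212. Group total = 212 + 132.50 = 344.50.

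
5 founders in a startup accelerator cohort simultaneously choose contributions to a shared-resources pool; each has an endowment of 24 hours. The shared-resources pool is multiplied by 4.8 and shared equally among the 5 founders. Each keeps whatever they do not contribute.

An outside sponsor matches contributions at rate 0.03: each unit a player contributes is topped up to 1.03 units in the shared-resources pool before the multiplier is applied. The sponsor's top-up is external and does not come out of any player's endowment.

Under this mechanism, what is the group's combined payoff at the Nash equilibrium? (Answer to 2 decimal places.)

The effective private return is 4.8 × 1.03 / 5 = 0.9888, which is still under 1, so the mechanism doesn't change anyone's dominant strategy: zero contribution.
Everyone keeps their endowment and the group total is 5 × 24 = 120.

120.00 hours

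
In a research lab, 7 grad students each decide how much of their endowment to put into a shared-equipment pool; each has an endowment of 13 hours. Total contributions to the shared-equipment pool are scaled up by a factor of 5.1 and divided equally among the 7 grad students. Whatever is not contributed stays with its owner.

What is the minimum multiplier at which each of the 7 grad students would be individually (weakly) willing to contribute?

A contributed unit returns (multiplier)/7 to its contributor.
This reaches 1 exactly when the multiplier is 7.

7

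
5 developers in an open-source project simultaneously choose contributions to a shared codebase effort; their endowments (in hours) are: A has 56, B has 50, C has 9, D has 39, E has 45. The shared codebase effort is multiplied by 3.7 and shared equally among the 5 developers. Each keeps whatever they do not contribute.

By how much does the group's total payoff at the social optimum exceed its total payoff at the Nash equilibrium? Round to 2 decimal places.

The private return per contributed unit is 3.7/5 = 0.7400 < 1 for every player regardless of endowment, so the Nash equilibrium is zero contribution and the group total is Σ E_j = 56 + 50 + 9 + 39 + 45 = 199.
Each contributed unit returns 3.700 to the group, so the social optimum is full contribution by everyone: group total = 3.700 × 199 = 736.30.
Efficiency loss = (3.700 − 1) × 199 = 537.30.

537.30 hours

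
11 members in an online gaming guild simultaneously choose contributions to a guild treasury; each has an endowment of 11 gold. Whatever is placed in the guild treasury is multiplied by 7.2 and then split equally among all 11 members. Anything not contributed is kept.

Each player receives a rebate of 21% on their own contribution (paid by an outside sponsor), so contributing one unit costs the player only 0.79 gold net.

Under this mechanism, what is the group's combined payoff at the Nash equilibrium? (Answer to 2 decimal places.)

Even with the mechanism, each unit contributed returns only (7.2/11) / 0.79 = 0.8285 per unit of net cost, so contributing nothing is still dominant.
At the Nash equilibrium no one contributes; group total payoff = 11 × 11 = 121.

121.00 gold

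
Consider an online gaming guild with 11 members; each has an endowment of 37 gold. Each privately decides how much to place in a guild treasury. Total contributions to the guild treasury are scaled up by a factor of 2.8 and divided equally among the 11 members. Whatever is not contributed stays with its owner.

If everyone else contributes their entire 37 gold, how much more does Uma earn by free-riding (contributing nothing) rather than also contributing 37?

27.58 gold

Switching from a contribution of 37 to 0 lets Uma keep an extra 37 gold, but lowers the guild treasury by 37, which costs Uma their own share of that drop: 2.8/11 × 37 = 9.42.
Net gain = 37 − 9.42 = 27.58. The private return per contributed unit (0.2545) is below 1, so free-riding is indeed the best response regardless of what the others do.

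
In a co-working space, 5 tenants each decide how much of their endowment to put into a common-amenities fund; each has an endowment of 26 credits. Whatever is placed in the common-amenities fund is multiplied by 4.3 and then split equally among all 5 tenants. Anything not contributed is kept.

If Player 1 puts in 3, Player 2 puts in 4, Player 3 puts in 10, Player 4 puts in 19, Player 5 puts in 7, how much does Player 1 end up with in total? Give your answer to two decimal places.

59.98 credits

Total contributed: 3 + 4 + 10 + 19 + 7 = 43.
Each receives 4.3 × 43 / 5 = 36.98 from the common-amenities fund.
Player 1 keeps 26 − 3 = 23, so Player 1's payoff is 23 + 36.98 = 59.98.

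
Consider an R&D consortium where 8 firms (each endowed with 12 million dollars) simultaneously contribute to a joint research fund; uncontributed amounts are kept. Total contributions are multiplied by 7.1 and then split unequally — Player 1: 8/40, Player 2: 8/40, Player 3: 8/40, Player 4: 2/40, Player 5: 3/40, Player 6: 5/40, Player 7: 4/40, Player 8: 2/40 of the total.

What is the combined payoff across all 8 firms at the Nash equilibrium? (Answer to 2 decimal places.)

Each unit j contributes comes back to j as 7.1 × (j's share), so j prefers to contribute only if that share exceeds 1/7.1 = 0.1408; otherwise keeping the unit dominates.
Player 1, Player 2 and Player 3 clear that bar, contributing 12 each; the remaining 5 contribute 0. Total contributed: 36.
The joint research fund pays out 7.1 × 36 = 255.60 in total (split across the unequal shares, but the aggregate is all that matters for the group sum).
The 5 free-riders keep 12 each, adding 60. Group total = 60 + 255.60 = 315.60.

315.60 million dollars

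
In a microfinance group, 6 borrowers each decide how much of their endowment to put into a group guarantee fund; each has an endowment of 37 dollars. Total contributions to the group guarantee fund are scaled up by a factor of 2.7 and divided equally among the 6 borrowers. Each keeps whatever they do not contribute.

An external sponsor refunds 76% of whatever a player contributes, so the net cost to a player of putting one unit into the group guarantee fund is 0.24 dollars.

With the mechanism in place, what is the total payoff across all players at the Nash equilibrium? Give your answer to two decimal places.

768.12 dollars

With the mechanism, a contributed unit returns (2.7/6) / 0.24 = 1.8750 per unit of net cost to the contributor — now above 1 — so contributing fully is weakly dominant for every player.
So the Nash equilibrium is full contribution by all 6; the group earns 6 × (37 × 0.76 + 2.7 × 37) = 768.12.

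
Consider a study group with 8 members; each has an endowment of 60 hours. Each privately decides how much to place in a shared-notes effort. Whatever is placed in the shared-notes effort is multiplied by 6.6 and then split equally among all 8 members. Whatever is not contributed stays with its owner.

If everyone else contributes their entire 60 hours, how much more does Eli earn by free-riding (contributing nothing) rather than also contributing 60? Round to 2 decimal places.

Switching from a contribution of 60 to 0 lets Eli keep an extra 60 hours, but lowers the shared-notes effort by 60, which costs Eli their own share of that drop: 6.6/8 × 60 = 49.50.
Net gain = 60 − 49.50 = 10.50. The private return per contributed unit (0.8250) is below 1, so free-riding is indeed the best response regardless of what the others do.

10.50 hours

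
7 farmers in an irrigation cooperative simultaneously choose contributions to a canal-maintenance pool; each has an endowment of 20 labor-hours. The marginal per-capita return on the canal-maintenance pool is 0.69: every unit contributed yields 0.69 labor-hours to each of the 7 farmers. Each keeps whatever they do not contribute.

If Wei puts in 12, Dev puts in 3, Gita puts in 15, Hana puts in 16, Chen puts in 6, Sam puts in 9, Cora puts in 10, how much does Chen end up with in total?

62.99 labor-hours

Total contributed: 12 + 3 + 15 + 16 + 6 + 9 + 10 = 71.
Each receives 0.69 × 71 = 48.99 from the canal-maintenance pool.
Chen keeps 20 − 6 = 14, so Chen's payoff is 14 + 48.99 = 62.99.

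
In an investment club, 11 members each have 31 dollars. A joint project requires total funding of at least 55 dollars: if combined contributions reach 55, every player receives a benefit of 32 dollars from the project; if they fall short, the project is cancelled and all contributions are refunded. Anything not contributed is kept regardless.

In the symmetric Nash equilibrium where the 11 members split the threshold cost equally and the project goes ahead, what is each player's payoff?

58 dollars

Equal share of the threshold: 55/11 = 5.
At this profile no one gains by cutting their contribution: any cut drops the total below 55, the project is cancelled, contributions are refunded, and the deviator ends with 31, which is less than 31 − 5 + 32 = 58. Contributing more than 5 just wastes the excess. So contributing exactly 5 is a best response.
Each player's payoff: 31 − 5 + 32 = 58.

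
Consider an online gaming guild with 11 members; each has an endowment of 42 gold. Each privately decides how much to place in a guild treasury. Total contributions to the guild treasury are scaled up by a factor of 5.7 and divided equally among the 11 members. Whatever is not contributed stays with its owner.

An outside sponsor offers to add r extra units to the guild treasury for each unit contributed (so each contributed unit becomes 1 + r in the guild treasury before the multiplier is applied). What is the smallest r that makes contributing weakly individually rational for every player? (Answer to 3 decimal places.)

0.930

With matching at rate r, one contributed unit becomes (1 + r) in the guild treasury and returns 5.7 × (1 + r) / 11 to the contributor.
Setting this equal to 1: 1 + r = 11/5.7 = 1.9298.
So the minimum matching rate is r = 1.9298 − 1 = 0.930.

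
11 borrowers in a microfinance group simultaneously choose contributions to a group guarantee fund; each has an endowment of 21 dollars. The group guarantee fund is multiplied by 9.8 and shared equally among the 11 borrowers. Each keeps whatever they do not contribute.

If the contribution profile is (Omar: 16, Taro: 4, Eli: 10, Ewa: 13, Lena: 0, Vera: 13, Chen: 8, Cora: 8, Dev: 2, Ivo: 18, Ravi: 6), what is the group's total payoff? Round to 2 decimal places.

Total contributed: 16 + 4 + 10 + 13 + 0 + 13 + 8 + 8 + 2 + 18 + 6 = 98; total kept: 11 × 21 − 98 = 133.
The group guarantee fund pays out 9.8 × 98 = 960.40 in aggregate.
Group total = 133 + 960.40 = 1093.40.

1093.40 dollars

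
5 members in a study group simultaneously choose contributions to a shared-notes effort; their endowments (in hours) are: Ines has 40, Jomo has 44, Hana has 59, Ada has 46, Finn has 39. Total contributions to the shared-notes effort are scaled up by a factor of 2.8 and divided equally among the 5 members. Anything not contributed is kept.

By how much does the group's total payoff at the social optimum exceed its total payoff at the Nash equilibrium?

410.40 hours

The private return per contributed unit is 2.8/5 = 0.5600 < 1 for every player regardless of endowment, so the Nash equilibrium is zero contribution and the group total is Σ E_j = 40 + 44 + 59 + 46 + 39 = 228.
Each contributed unit returns 2.800 to the group, so the social optimum is full contribution by everyone: group total = 2.800 × 228 = 638.40.
Efficiency loss = (2.800 − 1) × 228 = 410.40.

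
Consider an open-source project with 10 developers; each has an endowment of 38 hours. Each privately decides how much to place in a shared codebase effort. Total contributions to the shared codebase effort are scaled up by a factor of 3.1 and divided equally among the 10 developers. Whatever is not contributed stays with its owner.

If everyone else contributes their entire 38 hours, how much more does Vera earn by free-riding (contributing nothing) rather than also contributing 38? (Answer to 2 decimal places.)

26.22 hours

Switching from a contribution of 38 to 0 lets Vera keep an extra 38 hours, but lowers the shared codebase effort by 38, which costs Vera their own share of that drop: 3.1/10 × 38 = 11.78.
Net gain = 38 − 11.78 = 26.22. The private return per contributed unit (0.3100) is below 1, so free-riding is indeed the best response regardless of what the others do.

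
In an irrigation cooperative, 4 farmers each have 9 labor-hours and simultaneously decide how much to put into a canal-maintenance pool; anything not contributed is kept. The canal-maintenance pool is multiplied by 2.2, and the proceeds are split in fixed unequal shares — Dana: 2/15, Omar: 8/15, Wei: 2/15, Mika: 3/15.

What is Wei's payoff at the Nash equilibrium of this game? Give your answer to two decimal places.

11.64 labor-hours

For player j, contributing a unit is worthwhile iff 2.2 × (j's share) ≥ 1, i.e. iff j's share is at least 0.4545.
The only share above 0.4545 is Omar's 8/15, contributing 9; the remaining 3 contribute 0. Total contributed: 9.
Wei keeps 9 and receives 2.2 × 9 × 2/15 = 2.64 from the canal-maintenance pool, for a payoff of 11.64.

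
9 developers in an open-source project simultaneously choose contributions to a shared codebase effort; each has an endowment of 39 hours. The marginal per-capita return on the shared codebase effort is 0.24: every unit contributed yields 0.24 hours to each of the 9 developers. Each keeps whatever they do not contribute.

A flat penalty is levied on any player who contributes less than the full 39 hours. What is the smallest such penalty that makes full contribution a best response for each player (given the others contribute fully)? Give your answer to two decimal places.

29.64 hours

Given the others contribute fully, the best deviation is to contribute 0 (any partial contribution still incurs the fine and gives up units whose private return 0.24 is below 1).
Deviating from 39 to 0 saves 39 hours but forfeits the deviator's share of the drop in the shared codebase effort: 0.24 × 39 = 9.36.
So the deviation gain is 39 − 9.36 = 29.64, and the fine must be at least 29.64 hours to wipe it out.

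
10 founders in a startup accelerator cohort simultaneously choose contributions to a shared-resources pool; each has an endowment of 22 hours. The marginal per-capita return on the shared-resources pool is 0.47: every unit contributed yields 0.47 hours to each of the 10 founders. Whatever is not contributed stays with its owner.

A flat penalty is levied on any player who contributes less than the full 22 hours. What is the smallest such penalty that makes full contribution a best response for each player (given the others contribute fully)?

Given the others contribute fully, the best deviation is to contribute 0 (any partial contribution still incurs the fine and gives up units whose private return 0.47 is below 1).
Deviating from 22 to 0 saves 22 hours but forfeits the deviator's share of the drop in the shared-resources pool: 0.47 × 22 = 10.34.
So the deviation gain is 22 − 10.34 = 11.66, and the fine must be at least 11.66 hours to wipe it out.

11.66 hours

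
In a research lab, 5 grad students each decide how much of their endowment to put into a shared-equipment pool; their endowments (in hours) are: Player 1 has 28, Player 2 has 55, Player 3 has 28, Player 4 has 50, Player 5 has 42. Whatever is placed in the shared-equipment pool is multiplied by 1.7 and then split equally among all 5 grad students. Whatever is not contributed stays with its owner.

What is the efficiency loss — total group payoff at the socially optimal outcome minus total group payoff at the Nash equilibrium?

142.10 hours

The private return per contributed unit is 1.7/5 = 0.3400 < 1 for every player regardless of endowment, so the Nash equilibrium is zero contribution and the group total is Σ E_j = 28 + 55 + 28 + 50 + 42 = 203.
Each contributed unit returns 1.700 to the group, so the social optimum is full contribution by everyone: group total = 1.700 × 203 = 345.10.
Efficiency loss = (1.700 − 1) × 203 = 142.10.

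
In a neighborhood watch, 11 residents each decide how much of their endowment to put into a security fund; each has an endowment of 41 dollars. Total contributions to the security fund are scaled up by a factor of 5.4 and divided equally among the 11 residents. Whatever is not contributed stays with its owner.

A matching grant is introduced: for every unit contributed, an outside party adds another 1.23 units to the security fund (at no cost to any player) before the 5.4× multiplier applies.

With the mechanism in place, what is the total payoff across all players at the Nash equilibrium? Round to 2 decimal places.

The effective private return per unit is now 5.4 × 2.23 / 11 = 1.0947 > 1, so every player's dominant strategy flips to full contribution.
So the Nash equilibrium is full contribution by all 11; the group earns 5.4 × 2.23 × 451 = 5430.94.

5430.94 dollars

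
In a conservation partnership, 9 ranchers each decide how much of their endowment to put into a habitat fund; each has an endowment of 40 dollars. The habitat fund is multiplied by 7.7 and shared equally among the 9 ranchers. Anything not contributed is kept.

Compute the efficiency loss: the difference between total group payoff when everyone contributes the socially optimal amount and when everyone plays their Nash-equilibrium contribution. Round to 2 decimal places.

Each contributed unit returns 7.7/9 = 0.8556 to its contributor — below 1 — so contributing 0 is dominant for every player. At the Nash equilibrium everyone keeps their 40, and the group total is 9 × 40 = 360.
Each contributed unit returns 7.700 to the group as a whole (0.8556 to each of 9 players), which exceeds 1, so the social optimum is full contribution: group total = 7.700 × 360 = 2772.00.
Efficiency loss = 2772.00 − 360 = 2412.00.

2412.00 dollars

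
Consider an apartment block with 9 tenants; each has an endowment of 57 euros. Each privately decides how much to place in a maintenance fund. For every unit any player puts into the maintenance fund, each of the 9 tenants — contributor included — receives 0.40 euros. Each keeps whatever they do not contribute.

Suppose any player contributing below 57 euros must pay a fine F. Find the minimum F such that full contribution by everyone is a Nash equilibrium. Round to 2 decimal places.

Given the others contribute fully, the best deviation is to contribute 0 (any partial contribution still incurs the fine and gives up units whose private return 0.40 is below 1).
Deviating from 57 to 0 saves 57 euros but forfeits the deviator's share of the drop in the maintenance fund: 0.40 × 57 = 22.80.
So the deviation gain is 57 − 22.80 = 34.20, and the fine must be at least 34.20 euros to wipe it out.

34.20 euros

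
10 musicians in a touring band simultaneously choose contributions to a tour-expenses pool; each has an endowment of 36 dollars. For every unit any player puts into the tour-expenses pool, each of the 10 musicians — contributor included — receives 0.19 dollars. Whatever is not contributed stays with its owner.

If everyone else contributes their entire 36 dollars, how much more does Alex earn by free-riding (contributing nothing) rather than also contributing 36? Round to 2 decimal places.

Switching from a contribution of 36 to 0 lets Alex keep an extra 36 dollars, but lowers the tour-expenses pool by 36, which costs Alex their own share of that drop: 0.19 × 36 = 6.84.
Net gain = 36 − 6.84 = 29.16. The private return per contributed unit (0.19) is below 1, so free-riding is indeed the best response regardless of what the others do.

29.16 dollars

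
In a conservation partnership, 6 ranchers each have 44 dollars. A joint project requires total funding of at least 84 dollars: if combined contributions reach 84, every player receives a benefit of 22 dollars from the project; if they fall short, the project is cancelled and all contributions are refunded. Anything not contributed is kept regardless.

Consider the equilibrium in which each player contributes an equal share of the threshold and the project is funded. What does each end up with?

52 dollars

Equal share of the threshold: 84/6 = 14.
At this profile no one gains by cutting their contribution: any cut drops the total below 84, the project is cancelled, contributions are refunded, and the deviator ends with 44, which is less than 44 − 14 + 22 = 52. Contributing more than 14 just wastes the excess. So contributing exactly 14 is a best response.
Each player's payoff: 44 − 14 + 22 = 52.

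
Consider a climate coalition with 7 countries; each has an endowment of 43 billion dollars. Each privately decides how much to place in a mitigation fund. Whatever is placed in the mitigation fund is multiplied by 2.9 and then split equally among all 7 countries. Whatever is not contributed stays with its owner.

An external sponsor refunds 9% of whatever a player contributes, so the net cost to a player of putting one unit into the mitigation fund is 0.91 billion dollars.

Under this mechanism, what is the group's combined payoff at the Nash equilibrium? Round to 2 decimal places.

301.00 billion dollars

Even with the mechanism, each unit contributed returns only (2.9/7) / 0.91 = 0.4553 per unit of net cost, so contributing nothing is still dominant.
At the Nash equilibrium no one contributes; group total payoff = 7 × 43 = 301.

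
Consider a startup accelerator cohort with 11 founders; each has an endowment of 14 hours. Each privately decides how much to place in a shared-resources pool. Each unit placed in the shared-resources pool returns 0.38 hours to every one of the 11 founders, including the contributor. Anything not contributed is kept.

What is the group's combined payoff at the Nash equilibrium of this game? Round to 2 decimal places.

The private return per contributed unit is 0.38 < 1, so contributing 0 is dominant for every player. At the Nash equilibrium everyone keeps their 14, and the group total is 11 × 14 = 154.

154.00 hours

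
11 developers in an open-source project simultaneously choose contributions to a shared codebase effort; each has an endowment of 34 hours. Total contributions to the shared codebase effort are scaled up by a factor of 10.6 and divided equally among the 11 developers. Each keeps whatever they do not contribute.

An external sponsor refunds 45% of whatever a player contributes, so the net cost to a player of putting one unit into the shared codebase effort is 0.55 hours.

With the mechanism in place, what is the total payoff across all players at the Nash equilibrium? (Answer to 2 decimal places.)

Under the mechanism each unit contributed yields (10.6/11) / 0.55 = 1.7521 back to its contributor per unit of net cost, which exceeds 1, making full contribution the dominant choice for everyone.
At the Nash equilibrium everyone contributes 34. Group total payoff = 11 × (34 × 0.45 + 10.6 × 34) = 4132.70.

4132.70 hours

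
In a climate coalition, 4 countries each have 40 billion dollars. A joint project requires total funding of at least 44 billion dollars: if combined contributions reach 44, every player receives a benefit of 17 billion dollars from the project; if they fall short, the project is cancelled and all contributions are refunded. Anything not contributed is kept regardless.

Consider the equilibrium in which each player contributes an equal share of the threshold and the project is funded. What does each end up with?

46 billion dollars

Equal share of the threshold: 44/4 = 11.
At this profile no one gains by cutting their contribution: any cut drops the total below 44, the project is cancelled, contributions are refunded, and the deviator ends with 40, which is less than 40 − 11 + 17 = 46. Contributing more than 11 just wastes the excess. So contributing exactly 11 is a best response.
Each player's payoff: 40 − 11 + 17 = 46.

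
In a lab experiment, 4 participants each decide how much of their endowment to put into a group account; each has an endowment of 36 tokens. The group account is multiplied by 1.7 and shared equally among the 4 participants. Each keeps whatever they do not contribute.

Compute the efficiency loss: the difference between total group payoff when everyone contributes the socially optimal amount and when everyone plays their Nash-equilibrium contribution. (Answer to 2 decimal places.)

Each contributed unit returns 1.7/4 = 0.4250 to its contributor — below 1 — so contributing 0 is dominant for every player. At the Nash equilibrium everyone keeps their 36, and the group total is 4 × 36 = 144.
Each contributed unit returns 1.700 to the group as a whole (0.4250 to each of 4 players), which exceeds 1, so the social optimum is full contribution: group total = 1.700 × 144 = 244.80.
Efficiency loss = 244.80 − 144 = 100.80.

100.80 tokens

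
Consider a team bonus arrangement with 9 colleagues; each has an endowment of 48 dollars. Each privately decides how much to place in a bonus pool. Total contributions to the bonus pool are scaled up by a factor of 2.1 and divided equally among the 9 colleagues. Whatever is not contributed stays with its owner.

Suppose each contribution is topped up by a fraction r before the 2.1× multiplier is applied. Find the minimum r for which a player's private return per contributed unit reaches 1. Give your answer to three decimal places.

3.286

With matching at rate r, one contributed unit becomes (1 + r) in the bonus pool and returns 2.1 × (1 + r) / 9 to the contributor.
Setting this equal to 1: 1 + r = 9/2.1 = 4.2857.
So the minimum matching rate is r = 4.2857 − 1 = 3.286.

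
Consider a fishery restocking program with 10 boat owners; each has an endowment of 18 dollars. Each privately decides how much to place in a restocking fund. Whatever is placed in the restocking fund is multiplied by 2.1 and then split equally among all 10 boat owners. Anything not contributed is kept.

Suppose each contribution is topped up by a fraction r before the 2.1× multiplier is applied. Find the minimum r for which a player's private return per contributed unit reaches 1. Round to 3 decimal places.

3.762

With matching at rate r, one contributed unit becomes (1 + r) in the restocking fund and returns 2.1 × (1 + r) / 10 to the contributor.
Setting this equal to 1: 1 + r = 10/2.1 = 4.7619.
So the minimum matching rate is r = 4.7619 − 1 = 3.762.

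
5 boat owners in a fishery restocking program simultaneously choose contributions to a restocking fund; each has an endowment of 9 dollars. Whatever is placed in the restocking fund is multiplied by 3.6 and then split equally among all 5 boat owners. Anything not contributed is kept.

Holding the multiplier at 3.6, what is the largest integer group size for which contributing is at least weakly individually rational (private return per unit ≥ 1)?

3

Private return per unit is 3.6/(group size), which is ≥ 1 whenever the group size is ≤ 3.6.
The largest such integer is 3.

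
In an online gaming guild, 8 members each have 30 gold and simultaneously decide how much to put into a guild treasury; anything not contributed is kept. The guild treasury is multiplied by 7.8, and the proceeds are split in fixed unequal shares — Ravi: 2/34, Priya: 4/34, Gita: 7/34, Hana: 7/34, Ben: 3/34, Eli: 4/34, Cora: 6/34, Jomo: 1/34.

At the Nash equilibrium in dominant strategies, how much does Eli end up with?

112.59 gold

Player j's private return per contributed unit is 7.8 × (j's share). Contributing is weakly dominant for j when that share is at least 1/7.8 = 0.1282, and contributing 0 is dominant otherwise.
The shares above 0.1282 belong to Gita, Hana and Cora, contributing 30 each; the remaining 5 contribute 0. Total contributed: 90.
Eli keeps 30 and receives 7.8 × 90 × 4/34 = 82.59 from the guild treasury, for a payoff of 112.59.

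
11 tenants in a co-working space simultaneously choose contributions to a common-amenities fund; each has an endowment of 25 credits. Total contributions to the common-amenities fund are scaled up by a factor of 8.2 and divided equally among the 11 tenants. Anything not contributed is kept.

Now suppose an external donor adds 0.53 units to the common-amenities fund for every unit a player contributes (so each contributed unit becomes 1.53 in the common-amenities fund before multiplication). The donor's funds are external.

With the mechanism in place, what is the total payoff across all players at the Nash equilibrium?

3450.15 credits

Under the mechanism each unit contributed yields 8.2 × 1.53 / 11 = 1.1405 back to its contributor per unit of net cost, which exceeds 1, making full contribution the dominant choice for everyone.
So the Nash equilibrium is full contribution by all 11; the group earns 8.2 × 1.53 × 275 = 3450.15.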